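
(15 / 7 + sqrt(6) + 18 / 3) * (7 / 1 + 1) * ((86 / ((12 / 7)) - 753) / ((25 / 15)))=-961476 / 35 - 16868 * sqrt(6) / 5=-35734.34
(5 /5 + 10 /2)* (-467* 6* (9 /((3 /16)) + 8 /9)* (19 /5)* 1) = -3123296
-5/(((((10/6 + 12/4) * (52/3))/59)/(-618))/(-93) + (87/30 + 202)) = -762967350/31266405643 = -0.02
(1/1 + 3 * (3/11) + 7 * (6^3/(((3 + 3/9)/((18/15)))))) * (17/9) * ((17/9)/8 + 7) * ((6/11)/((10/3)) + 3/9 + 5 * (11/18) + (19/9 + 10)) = 572990161217/4900500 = 116924.84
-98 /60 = -49 /30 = -1.63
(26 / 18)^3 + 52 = 40105 / 729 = 55.01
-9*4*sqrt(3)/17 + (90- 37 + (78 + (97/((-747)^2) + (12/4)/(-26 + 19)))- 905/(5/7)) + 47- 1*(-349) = -2892159968/3906063- 36*sqrt(3)/17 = -744.10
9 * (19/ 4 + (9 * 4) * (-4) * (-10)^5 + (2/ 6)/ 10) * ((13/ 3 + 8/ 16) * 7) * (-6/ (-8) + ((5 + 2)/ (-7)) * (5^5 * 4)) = -54806729605470.11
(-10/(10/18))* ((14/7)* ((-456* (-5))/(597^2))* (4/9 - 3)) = 69920/118803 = 0.59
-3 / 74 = -0.04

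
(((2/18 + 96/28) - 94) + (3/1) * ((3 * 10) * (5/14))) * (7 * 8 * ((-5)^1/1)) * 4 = 65315.56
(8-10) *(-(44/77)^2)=32/49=0.65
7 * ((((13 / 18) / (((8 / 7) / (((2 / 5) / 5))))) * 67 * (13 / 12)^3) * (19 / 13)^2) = 200292547 / 3110400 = 64.39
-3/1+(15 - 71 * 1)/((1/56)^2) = -175619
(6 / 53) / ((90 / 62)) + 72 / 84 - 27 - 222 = -1380481 / 5565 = -248.06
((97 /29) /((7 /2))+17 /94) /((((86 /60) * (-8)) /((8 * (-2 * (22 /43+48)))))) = 193881780 /2520187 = 76.93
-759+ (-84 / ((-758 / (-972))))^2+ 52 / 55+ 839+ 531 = 12214.48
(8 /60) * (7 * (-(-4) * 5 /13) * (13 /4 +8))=210 /13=16.15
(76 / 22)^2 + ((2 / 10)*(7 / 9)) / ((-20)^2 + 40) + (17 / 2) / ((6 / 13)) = 6610427 / 217800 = 30.35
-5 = -5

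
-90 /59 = -1.53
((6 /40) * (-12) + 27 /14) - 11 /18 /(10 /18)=-34 /35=-0.97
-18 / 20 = -9 / 10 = -0.90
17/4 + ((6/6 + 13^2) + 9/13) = 9097/52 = 174.94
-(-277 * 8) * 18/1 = 39888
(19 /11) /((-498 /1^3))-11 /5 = -60353 /27390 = -2.20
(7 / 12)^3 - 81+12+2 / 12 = -118601 / 1728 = -68.63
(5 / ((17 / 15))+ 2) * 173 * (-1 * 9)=-169713 / 17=-9983.12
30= 30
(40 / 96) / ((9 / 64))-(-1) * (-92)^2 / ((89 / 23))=5263264 / 2403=2190.29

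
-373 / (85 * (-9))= 373 / 765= 0.49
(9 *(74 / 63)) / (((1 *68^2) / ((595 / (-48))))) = -185 / 6528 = -0.03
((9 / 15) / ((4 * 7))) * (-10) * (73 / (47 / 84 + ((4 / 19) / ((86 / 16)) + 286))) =-1073538 / 19668695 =-0.05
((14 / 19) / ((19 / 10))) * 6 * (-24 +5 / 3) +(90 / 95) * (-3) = -19786 / 361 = -54.81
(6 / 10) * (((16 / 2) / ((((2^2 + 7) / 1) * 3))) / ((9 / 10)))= 16 / 99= 0.16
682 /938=341 /469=0.73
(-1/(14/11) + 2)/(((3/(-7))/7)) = -119/6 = -19.83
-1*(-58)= 58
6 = 6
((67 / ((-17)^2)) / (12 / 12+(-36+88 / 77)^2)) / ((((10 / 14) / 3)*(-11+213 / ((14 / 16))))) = 482601 / 140085228775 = 0.00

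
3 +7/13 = 46/13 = 3.54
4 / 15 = 0.27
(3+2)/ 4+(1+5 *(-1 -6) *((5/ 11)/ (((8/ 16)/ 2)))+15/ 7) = -18247/ 308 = -59.24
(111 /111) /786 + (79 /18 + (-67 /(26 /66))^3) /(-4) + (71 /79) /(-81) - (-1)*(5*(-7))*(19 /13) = 18120124406625403 /14733415944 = 1229865.80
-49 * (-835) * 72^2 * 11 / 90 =25923744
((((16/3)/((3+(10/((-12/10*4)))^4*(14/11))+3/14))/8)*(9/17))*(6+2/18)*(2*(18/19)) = 210760704/1402253143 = 0.15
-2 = -2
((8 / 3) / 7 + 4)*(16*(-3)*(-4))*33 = 194304 / 7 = 27757.71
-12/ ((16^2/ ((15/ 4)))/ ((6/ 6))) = -45/ 256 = -0.18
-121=-121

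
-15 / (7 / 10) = -150 / 7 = -21.43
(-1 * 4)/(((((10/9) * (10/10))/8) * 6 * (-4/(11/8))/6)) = 99/10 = 9.90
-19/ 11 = -1.73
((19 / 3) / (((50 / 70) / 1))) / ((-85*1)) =-133 / 1275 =-0.10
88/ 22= 4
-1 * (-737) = 737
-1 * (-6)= 6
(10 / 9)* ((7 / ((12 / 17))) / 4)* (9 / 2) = 595 / 48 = 12.40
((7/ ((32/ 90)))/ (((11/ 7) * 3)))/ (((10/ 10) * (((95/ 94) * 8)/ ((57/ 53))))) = 20727/ 37312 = 0.56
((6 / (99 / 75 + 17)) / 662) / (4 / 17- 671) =-425 / 576223998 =-0.00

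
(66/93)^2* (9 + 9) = 8712/961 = 9.07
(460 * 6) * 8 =22080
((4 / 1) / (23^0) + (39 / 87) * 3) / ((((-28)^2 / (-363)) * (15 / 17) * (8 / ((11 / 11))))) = -63767 / 181888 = -0.35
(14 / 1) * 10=140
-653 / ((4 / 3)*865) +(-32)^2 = 3541081 / 3460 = 1023.43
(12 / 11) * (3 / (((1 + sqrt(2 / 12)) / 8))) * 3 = 5184 / 55 -864 * sqrt(6) / 55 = 55.78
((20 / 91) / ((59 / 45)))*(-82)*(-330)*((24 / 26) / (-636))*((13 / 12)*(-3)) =6088500 / 284557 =21.40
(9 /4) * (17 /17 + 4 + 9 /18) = 99 /8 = 12.38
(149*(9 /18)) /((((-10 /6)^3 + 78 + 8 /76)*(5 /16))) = 611496 /188465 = 3.24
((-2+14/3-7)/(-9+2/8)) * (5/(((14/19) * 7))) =494/1029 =0.48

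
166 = 166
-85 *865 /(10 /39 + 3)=-2867475 /127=-22578.54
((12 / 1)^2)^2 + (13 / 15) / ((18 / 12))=933146 / 45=20736.58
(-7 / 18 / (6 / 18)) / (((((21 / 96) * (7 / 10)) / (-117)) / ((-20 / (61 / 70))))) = -1248000 / 61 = -20459.02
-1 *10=-10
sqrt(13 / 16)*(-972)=-243*sqrt(13)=-876.15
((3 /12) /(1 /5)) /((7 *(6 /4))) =5 /42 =0.12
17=17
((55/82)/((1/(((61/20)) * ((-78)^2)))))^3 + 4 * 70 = 1063053698360668111/551368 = 1928029371237.84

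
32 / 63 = 0.51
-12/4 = -3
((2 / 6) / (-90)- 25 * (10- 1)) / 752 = -60751 / 203040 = -0.30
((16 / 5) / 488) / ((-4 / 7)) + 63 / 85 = 7567 / 10370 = 0.73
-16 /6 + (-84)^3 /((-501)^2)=-420680 /83667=-5.03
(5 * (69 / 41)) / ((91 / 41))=345 / 91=3.79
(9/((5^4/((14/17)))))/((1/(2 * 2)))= 504/10625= 0.05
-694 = -694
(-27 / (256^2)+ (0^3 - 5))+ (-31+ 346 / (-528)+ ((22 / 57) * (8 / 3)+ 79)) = 5346793885 / 123273216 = 43.37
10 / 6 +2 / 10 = 28 / 15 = 1.87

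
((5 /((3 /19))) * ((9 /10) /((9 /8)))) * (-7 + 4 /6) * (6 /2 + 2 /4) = -5054 /9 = -561.56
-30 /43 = -0.70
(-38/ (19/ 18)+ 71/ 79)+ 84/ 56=-33.60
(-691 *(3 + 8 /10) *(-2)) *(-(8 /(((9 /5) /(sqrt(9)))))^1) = -210064 /3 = -70021.33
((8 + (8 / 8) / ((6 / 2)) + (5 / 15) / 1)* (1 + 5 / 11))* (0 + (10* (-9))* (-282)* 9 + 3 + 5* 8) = 95040608 / 33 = 2880018.42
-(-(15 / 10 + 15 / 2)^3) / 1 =729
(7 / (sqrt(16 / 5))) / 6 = 7 * sqrt(5) / 24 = 0.65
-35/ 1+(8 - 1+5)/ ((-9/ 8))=-137/ 3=-45.67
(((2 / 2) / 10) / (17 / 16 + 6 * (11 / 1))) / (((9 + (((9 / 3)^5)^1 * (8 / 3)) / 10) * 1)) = 8 / 395937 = 0.00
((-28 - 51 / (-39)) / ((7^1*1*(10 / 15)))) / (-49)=1041 / 8918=0.12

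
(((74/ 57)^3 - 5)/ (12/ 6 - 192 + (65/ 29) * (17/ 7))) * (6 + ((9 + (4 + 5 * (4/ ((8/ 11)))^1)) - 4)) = 1797077191/ 2775302298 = 0.65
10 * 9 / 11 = 8.18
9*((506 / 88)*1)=207 / 4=51.75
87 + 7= 94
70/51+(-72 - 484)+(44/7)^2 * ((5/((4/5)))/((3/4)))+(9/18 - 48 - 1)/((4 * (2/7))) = -3569415/13328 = -267.81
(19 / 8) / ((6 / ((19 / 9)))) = 361 / 432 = 0.84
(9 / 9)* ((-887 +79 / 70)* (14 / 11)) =-62011 / 55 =-1127.47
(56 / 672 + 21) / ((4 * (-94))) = -253 / 4512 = -0.06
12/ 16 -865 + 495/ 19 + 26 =-61727/ 76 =-812.20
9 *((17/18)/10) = 0.85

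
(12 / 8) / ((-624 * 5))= -1 / 2080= -0.00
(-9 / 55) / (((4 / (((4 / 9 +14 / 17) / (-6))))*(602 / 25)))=485 / 1350888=0.00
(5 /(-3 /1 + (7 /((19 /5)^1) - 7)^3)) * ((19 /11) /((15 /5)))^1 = -651605 /31738377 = -0.02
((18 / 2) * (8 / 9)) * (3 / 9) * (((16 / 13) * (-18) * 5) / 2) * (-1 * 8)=15360 / 13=1181.54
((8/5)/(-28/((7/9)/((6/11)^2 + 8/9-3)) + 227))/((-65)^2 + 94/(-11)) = 0.00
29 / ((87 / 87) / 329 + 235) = 9541 / 77316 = 0.12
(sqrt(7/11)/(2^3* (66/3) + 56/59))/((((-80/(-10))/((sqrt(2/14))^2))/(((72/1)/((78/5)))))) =59* sqrt(77)/1393392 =0.00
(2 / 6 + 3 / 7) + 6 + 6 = 268 / 21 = 12.76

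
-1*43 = -43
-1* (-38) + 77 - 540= -425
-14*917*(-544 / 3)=6983872 / 3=2327957.33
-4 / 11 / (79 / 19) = -76 / 869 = -0.09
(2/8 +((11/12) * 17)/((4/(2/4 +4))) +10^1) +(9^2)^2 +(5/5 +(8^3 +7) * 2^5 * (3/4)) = 609465/32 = 19045.78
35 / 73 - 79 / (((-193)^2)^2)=48562074268 / 101286624073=0.48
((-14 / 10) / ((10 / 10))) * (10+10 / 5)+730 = 3566 / 5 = 713.20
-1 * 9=-9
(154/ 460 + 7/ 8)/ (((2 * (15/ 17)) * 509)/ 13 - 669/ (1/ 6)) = -81991/ 267359360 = -0.00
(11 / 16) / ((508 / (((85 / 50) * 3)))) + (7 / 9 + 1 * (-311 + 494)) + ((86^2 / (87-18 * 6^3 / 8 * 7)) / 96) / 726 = 10785352245103 / 58684728960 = 183.78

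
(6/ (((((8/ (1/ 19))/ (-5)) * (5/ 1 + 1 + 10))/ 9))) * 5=-675/ 1216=-0.56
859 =859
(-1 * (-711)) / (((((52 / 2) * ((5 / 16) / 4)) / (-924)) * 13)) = -21022848 / 845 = -24879.11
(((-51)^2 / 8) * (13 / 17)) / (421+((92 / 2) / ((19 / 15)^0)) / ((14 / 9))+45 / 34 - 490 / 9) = 0.63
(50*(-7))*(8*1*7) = -19600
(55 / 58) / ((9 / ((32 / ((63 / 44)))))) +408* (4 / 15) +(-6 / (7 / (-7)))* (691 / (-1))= -331724798 / 82215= -4034.85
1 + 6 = 7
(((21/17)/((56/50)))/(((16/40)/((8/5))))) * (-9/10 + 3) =9.26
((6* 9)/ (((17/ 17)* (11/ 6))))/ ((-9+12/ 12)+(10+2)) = 81/ 11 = 7.36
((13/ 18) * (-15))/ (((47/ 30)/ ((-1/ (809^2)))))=325/ 30760607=0.00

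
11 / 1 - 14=-3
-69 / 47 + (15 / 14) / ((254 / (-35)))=-38577 / 23876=-1.62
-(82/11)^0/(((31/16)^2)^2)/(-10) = 32768/4617605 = 0.01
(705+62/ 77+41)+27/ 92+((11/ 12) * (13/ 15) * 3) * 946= 318964043/ 106260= 3001.73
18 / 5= 3.60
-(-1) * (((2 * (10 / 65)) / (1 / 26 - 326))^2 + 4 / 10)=28730314 / 71825625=0.40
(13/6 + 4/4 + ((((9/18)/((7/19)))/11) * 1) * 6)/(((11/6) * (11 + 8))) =95/847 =0.11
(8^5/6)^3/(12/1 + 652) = 549755813888/2241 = 245317186.03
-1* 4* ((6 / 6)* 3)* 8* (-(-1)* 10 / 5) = -192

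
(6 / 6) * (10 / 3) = 3.33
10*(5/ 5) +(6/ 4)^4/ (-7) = 1039/ 112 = 9.28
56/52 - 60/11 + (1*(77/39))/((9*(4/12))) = -4787/1287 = -3.72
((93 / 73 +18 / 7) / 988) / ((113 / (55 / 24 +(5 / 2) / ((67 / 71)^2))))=359827525 / 2048782616608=0.00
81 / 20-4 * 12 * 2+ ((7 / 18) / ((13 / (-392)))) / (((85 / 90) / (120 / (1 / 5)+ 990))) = -87665619 / 4420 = -19833.85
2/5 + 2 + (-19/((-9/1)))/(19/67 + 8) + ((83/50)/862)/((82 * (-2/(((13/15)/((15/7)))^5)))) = 400383521068004073979/150811837980468750000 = 2.65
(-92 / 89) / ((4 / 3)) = -69 / 89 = -0.78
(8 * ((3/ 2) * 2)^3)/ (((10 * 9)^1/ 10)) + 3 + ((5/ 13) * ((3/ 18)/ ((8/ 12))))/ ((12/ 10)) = 8449/ 312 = 27.08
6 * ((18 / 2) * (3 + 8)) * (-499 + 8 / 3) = -294822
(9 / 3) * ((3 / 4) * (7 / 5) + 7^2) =3003 / 20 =150.15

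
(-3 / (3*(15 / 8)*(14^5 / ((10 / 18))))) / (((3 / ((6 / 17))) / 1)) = -1 / 15428826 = -0.00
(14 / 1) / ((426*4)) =7 / 852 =0.01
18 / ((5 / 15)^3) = 486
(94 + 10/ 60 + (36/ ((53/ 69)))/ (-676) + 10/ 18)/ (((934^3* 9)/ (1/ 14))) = 15260507/ 16551838993775904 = 0.00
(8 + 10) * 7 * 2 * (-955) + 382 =-240278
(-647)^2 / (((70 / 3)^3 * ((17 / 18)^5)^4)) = 18010776648294042373765312413696 / 174253921560014671897968642875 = 103.36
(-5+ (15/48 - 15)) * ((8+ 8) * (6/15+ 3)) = -1071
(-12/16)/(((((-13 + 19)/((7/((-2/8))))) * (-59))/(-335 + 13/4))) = 9289/472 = 19.68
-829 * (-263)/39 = 218027/39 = 5590.44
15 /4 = 3.75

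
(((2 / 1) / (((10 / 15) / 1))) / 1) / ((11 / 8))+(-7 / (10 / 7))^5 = -3104827739 / 1100000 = -2822.57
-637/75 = -8.49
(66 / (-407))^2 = 36 / 1369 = 0.03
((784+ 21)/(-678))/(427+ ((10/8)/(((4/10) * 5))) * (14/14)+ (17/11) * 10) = -35420/13217949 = -0.00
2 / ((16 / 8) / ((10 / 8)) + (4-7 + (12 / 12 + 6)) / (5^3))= 125 / 102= 1.23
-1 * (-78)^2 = -6084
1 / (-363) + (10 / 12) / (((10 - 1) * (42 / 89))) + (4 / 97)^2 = 503905249 / 2582093052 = 0.20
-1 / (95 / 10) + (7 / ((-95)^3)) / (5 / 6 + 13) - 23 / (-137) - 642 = -6258383051879 / 9749211125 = -641.94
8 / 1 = 8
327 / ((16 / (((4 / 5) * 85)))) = 5559 / 4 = 1389.75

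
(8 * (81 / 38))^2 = 104976 / 361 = 290.79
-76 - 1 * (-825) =749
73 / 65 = 1.12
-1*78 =-78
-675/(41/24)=-16200/41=-395.12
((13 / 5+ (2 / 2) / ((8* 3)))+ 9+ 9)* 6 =2477 / 20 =123.85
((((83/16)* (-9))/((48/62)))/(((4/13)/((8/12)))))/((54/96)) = -33449/144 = -232.28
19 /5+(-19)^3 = -34276 /5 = -6855.20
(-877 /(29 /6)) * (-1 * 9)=47358 /29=1633.03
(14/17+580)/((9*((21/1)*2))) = 4937/3213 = 1.54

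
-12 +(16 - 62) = -58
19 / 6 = 3.17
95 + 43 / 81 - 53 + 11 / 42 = 48527 / 1134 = 42.79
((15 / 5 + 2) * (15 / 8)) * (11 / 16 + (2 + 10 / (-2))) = -21.68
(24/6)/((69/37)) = 148/69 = 2.14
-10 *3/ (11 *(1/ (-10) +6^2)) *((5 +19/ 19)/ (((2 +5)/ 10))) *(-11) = 18000/ 2513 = 7.16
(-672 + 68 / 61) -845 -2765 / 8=-1861.51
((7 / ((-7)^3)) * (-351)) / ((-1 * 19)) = -351 / 931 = -0.38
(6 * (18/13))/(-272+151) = -108/1573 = -0.07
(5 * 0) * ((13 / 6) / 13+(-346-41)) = 0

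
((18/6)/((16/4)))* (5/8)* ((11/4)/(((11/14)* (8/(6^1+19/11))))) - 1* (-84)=482013/5632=85.58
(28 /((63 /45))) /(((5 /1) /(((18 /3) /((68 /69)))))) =414 /17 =24.35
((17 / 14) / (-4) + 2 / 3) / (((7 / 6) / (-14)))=-61 / 14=-4.36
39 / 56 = 0.70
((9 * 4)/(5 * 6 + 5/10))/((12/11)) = 1.08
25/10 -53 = -101/2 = -50.50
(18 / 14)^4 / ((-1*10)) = -6561 / 24010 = -0.27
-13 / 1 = -13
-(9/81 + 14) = -127/9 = -14.11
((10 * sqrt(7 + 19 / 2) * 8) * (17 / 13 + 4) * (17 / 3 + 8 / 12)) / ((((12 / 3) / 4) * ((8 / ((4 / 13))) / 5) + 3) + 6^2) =247.14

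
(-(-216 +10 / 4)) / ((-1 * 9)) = -427 / 18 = -23.72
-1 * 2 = -2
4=4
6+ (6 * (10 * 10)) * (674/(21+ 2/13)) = 210354/11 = 19123.09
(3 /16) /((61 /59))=177 /976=0.18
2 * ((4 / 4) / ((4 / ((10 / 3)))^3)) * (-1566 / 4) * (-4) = 3625 / 2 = 1812.50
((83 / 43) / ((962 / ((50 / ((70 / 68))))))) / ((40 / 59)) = 83249 / 579124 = 0.14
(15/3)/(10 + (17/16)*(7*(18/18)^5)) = 80/279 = 0.29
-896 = -896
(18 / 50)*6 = 54 / 25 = 2.16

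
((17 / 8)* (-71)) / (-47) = 1207 / 376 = 3.21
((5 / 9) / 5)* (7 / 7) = 1 / 9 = 0.11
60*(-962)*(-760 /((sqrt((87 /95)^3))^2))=12536880200000 /219501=57115367.13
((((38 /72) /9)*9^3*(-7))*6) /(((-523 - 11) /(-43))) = -51471 /356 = -144.58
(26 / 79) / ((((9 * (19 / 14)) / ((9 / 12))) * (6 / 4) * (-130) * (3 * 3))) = -7 / 607905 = -0.00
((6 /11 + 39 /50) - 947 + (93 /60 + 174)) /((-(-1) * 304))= -847137 /334400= -2.53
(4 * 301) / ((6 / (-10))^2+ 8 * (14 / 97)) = 2919700 / 3673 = 794.91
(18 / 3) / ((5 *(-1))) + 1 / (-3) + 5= 52 / 15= 3.47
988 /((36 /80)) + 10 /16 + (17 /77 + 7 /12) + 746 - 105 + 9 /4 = 15746261 /5544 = 2840.23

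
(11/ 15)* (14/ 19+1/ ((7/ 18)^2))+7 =173017/ 13965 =12.39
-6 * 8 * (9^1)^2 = -3888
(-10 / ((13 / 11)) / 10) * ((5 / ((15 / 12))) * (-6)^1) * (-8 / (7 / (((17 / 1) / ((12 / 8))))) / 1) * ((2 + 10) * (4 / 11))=-104448 / 91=-1147.78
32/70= 16/35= 0.46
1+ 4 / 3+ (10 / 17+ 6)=455 / 51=8.92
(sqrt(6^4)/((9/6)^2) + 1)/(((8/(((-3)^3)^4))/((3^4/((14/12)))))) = 2195382771/28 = 78406527.54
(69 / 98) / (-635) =-69 / 62230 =-0.00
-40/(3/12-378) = 160/1511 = 0.11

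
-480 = -480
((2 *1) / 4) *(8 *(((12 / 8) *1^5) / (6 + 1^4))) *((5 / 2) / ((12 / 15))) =2.68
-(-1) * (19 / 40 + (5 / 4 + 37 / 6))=947 / 120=7.89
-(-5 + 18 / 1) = -13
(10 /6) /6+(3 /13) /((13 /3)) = 1007 /3042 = 0.33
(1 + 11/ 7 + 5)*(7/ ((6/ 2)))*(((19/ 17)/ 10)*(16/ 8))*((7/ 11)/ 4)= 7049/ 11220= 0.63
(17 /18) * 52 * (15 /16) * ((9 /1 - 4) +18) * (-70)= -74127.08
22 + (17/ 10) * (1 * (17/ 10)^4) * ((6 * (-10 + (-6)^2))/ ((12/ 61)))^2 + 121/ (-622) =277685006728423/ 31100000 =8928778.35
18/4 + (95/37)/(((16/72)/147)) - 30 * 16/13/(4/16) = 748077/481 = 1555.25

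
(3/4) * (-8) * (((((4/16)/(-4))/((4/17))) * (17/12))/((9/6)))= 1.51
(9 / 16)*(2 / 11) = 9 / 88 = 0.10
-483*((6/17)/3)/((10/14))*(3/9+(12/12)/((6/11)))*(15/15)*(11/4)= -161161/340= -474.00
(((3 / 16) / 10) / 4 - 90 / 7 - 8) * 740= -15430.82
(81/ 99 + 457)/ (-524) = -1259/ 1441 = -0.87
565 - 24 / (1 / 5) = 445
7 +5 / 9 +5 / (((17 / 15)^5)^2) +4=235612633224821 / 18143945104041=12.99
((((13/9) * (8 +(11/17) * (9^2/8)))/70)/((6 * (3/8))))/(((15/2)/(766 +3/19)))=374507939/27471150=13.63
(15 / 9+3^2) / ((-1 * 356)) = -8 / 267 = -0.03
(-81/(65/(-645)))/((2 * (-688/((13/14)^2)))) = -3159/6272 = -0.50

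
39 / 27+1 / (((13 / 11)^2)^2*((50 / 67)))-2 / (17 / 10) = 208634941 / 218491650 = 0.95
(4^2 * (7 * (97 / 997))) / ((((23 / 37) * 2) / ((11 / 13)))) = 2210824 / 298103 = 7.42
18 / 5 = 3.60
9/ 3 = 3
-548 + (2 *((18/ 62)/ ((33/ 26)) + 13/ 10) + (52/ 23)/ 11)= -21361861/ 39215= -544.74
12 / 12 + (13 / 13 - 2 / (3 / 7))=-8 / 3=-2.67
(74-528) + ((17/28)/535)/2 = -13601823/29960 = -454.00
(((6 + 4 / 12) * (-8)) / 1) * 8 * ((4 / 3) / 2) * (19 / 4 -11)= 15200 / 9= 1688.89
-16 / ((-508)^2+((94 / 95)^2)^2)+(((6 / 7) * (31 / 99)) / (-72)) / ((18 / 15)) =-103845485991215 / 32774736713114088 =-0.00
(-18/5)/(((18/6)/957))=-5742/5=-1148.40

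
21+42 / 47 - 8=653 / 47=13.89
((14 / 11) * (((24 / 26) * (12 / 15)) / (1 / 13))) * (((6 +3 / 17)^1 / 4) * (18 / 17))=63504 / 3179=19.98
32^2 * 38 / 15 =38912 / 15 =2594.13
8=8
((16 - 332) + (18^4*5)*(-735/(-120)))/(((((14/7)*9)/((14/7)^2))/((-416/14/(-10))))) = 2122639.34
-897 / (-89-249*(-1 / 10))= 8970 / 641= 13.99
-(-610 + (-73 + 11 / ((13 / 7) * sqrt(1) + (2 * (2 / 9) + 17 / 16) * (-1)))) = 230011 / 353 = 651.59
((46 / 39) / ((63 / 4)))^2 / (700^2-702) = 16928 / 1476909071001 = 0.00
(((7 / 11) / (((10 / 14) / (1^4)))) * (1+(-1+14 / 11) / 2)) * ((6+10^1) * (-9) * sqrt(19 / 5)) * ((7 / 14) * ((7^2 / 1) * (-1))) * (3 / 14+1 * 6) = 43267.55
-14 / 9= -1.56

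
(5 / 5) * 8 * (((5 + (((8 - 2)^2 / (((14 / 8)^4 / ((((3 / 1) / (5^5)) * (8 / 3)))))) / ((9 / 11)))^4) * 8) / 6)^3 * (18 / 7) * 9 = 12224677495439100708982945999752293757855449678935463146620326877776340049705638088645632 / 222845680728863957960869908815830874490588296710225080232703476212918758392333984375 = 54857.14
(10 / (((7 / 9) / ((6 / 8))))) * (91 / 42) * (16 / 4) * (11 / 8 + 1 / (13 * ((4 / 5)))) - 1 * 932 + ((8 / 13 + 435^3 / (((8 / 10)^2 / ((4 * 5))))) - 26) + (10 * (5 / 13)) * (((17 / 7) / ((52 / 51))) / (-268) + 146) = 815525011639817 / 317044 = 2572277070.82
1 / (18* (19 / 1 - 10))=0.01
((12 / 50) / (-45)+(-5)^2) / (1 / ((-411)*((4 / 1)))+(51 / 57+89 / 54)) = 878325084 / 89336875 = 9.83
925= 925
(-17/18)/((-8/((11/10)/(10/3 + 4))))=17/960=0.02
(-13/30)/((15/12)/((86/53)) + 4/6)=-2236/7415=-0.30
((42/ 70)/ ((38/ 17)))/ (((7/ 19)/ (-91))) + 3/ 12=-66.05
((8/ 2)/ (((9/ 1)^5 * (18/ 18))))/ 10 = 2/ 295245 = 0.00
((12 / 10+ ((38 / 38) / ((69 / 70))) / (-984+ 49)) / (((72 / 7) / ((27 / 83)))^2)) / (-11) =-2842539 / 26074038320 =-0.00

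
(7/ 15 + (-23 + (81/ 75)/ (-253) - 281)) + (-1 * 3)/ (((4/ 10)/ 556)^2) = -109990552126/ 18975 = -5796603.54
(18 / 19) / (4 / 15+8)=135 / 1178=0.11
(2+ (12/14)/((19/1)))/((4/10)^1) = 680/133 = 5.11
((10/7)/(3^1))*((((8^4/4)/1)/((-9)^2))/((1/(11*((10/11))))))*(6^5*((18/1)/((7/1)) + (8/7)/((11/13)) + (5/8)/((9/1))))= 9064038400/4851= 1868488.64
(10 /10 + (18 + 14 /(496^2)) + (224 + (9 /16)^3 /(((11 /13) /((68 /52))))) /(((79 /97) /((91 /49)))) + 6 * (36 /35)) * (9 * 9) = 743353609734207 /17103032320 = 43463.26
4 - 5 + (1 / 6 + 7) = 37 / 6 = 6.17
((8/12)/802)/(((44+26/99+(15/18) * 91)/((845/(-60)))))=-1859/19070758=-0.00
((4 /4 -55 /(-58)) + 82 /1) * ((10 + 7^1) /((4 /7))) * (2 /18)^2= 64379 /2088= 30.83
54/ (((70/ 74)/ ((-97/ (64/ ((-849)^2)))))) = -62364088.66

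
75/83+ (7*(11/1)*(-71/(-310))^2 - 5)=-456969/7976300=-0.06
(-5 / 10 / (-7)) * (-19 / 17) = -19 / 238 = -0.08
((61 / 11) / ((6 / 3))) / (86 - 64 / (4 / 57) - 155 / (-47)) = -2867 / 850674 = -0.00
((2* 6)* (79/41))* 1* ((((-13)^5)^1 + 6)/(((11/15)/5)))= -26398505700/451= -58533272.06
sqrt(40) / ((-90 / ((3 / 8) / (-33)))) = sqrt(10) / 3960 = 0.00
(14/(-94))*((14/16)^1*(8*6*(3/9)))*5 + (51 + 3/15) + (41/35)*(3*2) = 78636/1645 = 47.80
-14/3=-4.67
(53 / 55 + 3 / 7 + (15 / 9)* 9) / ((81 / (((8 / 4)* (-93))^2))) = 24259484 / 3465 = 7001.29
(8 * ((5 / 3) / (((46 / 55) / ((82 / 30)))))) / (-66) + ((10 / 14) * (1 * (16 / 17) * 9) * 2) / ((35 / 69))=11998982 / 517293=23.20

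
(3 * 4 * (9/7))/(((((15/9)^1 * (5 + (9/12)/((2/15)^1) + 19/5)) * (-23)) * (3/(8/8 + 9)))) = -8640/92897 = -0.09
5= 5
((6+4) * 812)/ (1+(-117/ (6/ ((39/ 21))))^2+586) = 1591520/ 372101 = 4.28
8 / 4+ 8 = 10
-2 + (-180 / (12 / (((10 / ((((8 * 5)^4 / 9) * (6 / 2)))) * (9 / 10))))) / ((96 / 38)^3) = -4194324577 / 2097152000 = -2.00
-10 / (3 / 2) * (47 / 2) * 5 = -2350 / 3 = -783.33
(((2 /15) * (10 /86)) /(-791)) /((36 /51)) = -17 /612234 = -0.00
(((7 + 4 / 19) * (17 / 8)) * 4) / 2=2329 / 76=30.64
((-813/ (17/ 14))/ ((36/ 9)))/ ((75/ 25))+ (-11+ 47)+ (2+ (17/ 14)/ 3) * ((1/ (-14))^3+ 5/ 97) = -1246120551/ 63347984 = -19.67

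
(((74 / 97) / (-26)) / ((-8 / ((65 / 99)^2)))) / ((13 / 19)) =17575 / 7605576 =0.00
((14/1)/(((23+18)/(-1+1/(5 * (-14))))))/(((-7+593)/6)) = -213/60065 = -0.00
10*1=10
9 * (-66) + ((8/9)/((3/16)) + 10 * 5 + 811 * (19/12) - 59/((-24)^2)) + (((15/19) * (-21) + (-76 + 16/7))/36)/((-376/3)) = 8044496791/10801728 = 744.74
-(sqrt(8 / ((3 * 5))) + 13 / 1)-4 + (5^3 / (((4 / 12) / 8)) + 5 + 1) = 2989-2 * sqrt(30) / 15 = 2988.27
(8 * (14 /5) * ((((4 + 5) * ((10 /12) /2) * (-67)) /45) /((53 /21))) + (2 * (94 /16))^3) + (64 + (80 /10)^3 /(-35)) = 38513981 /23744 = 1622.05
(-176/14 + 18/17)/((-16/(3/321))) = 685/101864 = 0.01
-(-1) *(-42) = -42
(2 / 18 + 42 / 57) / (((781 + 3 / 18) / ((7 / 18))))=1015 / 2404431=0.00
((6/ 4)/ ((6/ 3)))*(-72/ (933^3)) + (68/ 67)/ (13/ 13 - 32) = -2045459862/ 62476639787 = -0.03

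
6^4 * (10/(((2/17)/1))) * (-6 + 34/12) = -348840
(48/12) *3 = 12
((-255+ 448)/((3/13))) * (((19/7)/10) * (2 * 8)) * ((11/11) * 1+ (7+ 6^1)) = 762736/15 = 50849.07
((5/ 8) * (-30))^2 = 351.56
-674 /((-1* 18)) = 337 /9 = 37.44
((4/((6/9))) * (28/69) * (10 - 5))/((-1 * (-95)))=56/437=0.13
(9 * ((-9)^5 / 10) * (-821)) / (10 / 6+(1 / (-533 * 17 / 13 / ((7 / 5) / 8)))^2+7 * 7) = 101743109688647520 / 118148748947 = 861144.20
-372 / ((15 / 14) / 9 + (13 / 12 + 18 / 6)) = -31248 / 353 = -88.52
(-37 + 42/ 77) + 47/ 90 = -35573/ 990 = -35.93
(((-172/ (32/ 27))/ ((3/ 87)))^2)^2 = 1285052499101636721/ 4096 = 313733520288485.53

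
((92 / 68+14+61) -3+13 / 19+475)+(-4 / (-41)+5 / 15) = 21829816 / 39729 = 549.47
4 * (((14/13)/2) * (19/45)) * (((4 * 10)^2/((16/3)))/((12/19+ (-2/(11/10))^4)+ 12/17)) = 449259085/20198139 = 22.24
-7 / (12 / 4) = -2.33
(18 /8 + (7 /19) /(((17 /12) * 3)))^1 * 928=700408 /323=2168.45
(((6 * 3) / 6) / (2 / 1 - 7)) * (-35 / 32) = 21 / 32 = 0.66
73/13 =5.62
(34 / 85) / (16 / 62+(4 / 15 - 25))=-186 / 11381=-0.02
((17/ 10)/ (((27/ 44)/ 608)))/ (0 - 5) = -227392/ 675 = -336.88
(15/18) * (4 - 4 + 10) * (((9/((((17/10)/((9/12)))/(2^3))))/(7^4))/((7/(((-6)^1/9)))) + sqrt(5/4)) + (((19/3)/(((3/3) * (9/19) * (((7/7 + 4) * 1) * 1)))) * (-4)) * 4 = -1650717944/38572065 + 25 * sqrt(5)/6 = -33.48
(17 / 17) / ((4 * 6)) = 1 / 24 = 0.04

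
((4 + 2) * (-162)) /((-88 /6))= 729 /11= 66.27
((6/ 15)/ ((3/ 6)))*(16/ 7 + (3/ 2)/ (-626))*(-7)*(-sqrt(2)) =20011*sqrt(2)/ 1565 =18.08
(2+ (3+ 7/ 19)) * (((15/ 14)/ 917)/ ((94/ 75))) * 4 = 114750/ 5732167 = 0.02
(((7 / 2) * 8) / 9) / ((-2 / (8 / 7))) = -16 / 9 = -1.78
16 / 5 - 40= -184 / 5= -36.80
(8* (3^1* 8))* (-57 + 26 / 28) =-75360 / 7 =-10765.71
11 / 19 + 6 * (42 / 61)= 5459 / 1159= 4.71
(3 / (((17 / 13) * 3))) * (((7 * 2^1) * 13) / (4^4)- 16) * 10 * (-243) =30910815 / 1088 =28410.68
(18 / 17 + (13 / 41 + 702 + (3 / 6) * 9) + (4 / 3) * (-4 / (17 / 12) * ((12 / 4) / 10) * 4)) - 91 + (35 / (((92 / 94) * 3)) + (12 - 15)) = 149395744 / 240465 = 621.28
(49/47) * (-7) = -7.30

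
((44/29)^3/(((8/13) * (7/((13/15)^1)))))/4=0.18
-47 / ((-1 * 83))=47 / 83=0.57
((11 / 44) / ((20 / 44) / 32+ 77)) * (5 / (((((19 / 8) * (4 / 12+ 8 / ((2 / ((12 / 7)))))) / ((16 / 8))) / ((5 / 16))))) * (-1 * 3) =-138600 / 77775721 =-0.00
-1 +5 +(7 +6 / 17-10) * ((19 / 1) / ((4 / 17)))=-839 / 4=-209.75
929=929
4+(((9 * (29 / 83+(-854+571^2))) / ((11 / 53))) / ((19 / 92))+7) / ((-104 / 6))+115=-3553252909651 / 902044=-3939112.63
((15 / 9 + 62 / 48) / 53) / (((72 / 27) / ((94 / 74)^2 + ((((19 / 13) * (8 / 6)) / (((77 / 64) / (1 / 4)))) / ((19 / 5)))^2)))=1424328691151 / 41876459456832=0.03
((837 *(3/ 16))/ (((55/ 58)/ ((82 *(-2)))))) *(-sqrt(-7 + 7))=0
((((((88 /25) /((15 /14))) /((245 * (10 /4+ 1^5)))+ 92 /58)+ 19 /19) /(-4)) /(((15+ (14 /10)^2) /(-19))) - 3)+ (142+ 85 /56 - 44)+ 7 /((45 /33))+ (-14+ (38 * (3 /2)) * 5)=67488265687 /180751200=373.38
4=4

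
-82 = -82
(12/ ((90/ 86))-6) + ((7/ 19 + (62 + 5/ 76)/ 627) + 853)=204649633/ 238260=858.93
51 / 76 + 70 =5371 / 76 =70.67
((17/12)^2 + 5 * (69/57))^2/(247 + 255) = 0.13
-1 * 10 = -10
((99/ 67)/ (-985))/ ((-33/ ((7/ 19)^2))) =0.00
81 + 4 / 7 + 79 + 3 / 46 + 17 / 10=162.34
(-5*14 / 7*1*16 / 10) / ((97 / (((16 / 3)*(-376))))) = 96256 / 291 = 330.78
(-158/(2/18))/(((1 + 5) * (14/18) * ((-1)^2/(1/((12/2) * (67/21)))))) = -15.92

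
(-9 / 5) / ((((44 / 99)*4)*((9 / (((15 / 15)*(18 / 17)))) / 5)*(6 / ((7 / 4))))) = -189 / 1088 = -0.17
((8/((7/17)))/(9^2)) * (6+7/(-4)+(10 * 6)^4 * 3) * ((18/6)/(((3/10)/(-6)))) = -105753611560/189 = -559542918.31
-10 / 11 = -0.91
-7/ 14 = -1/ 2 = -0.50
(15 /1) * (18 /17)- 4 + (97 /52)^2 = 15.36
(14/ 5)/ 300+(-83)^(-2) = 48973/ 5166750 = 0.01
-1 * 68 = -68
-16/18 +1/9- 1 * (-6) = 47/9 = 5.22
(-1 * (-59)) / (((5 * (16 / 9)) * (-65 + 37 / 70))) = -3717 / 36104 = -0.10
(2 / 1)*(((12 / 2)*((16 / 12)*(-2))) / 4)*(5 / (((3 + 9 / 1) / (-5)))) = 50 / 3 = 16.67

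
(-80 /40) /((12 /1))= -1 /6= -0.17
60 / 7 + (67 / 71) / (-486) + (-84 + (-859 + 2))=-225221131 / 241542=-932.43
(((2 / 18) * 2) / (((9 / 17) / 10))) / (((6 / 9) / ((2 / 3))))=340 / 81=4.20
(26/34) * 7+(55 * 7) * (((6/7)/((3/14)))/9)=26999/153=176.46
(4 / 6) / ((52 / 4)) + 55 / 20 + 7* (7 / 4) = 587 / 39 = 15.05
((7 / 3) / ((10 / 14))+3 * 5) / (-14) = -137 / 105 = -1.30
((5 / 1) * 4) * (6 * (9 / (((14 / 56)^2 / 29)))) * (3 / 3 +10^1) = 5512320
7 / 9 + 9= 88 / 9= 9.78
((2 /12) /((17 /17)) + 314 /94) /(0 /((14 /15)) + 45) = 989 /12690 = 0.08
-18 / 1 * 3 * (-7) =378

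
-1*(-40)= 40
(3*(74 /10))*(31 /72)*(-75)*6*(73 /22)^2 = -91685445 /1936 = -47358.18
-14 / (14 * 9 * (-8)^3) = 1 / 4608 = 0.00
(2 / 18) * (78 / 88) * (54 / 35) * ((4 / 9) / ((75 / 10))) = 52 / 5775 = 0.01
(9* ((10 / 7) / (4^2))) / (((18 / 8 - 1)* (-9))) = -0.07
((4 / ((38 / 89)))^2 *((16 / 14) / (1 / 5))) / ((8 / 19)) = 158420 / 133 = 1191.13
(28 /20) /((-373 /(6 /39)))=-14 /24245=-0.00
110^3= 1331000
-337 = -337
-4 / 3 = -1.33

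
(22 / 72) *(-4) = -11 / 9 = -1.22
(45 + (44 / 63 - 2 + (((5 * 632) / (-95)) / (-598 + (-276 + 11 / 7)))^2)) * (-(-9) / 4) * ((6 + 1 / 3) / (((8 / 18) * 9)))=155.68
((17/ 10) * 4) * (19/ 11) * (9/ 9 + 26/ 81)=69122/ 4455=15.52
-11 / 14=-0.79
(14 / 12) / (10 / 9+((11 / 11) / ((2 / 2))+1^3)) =3 / 8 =0.38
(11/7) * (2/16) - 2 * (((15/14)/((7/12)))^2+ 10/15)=-454313/57624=-7.88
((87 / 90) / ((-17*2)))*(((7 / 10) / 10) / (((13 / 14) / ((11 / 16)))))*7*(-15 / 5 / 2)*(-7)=-765919 / 7072000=-0.11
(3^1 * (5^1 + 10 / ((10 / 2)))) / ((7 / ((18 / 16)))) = 3.38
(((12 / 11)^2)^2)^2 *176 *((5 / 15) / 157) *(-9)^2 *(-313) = -58140405006336 / 3059485847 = -19003.33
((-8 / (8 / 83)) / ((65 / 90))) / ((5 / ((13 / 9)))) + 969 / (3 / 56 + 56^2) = -28881434 / 878095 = -32.89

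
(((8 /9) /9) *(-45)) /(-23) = 40 /207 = 0.19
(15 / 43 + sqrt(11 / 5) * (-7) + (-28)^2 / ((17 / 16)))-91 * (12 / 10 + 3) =1301294 / 3655-7 * sqrt(55) / 5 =345.65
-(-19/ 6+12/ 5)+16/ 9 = 229/ 90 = 2.54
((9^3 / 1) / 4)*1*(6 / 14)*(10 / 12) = 3645 / 56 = 65.09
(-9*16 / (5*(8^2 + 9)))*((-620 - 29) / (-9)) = -10384 / 365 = -28.45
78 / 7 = 11.14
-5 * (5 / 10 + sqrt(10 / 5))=-5 * sqrt(2)- 5 / 2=-9.57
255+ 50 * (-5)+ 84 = 89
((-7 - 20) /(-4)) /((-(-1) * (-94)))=-27 /376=-0.07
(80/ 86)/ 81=40/ 3483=0.01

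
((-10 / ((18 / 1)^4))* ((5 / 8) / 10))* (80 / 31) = -25 / 1627128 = -0.00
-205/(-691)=205/691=0.30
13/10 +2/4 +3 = 24/5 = 4.80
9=9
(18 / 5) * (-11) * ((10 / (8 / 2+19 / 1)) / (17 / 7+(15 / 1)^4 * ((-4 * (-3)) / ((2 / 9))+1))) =-0.00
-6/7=-0.86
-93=-93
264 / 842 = 132 / 421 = 0.31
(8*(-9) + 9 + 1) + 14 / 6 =-179 / 3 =-59.67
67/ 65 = 1.03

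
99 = 99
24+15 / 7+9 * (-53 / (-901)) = 3174 / 119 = 26.67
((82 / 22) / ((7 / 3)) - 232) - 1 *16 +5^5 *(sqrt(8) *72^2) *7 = 320743389.54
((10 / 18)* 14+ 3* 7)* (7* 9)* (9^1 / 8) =16317 / 8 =2039.62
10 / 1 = 10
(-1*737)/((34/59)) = -43483/34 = -1278.91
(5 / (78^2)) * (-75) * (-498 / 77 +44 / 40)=103325 / 312312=0.33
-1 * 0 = 0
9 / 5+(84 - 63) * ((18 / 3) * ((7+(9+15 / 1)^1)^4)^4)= 458276566700726716211943039 / 5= 91655313340145343242388610.00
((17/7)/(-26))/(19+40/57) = -969/204386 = -0.00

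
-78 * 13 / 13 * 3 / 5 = -234 / 5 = -46.80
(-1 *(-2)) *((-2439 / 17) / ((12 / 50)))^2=413105625 / 578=714715.61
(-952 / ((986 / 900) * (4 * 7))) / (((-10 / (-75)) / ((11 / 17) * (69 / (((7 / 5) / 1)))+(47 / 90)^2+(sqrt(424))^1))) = -155011855 / 20706-13500 * sqrt(106) / 29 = -12279.12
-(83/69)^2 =-6889/4761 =-1.45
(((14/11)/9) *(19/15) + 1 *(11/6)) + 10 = 35677/2970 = 12.01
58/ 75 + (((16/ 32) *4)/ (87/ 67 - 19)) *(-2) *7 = 104744/ 44475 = 2.36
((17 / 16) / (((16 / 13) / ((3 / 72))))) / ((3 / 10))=1105 / 9216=0.12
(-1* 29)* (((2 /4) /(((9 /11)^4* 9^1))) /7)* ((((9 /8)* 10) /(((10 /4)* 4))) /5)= -424589 /3674160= -0.12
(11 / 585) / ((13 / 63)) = 77 / 845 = 0.09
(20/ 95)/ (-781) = -4/ 14839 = -0.00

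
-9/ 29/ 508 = -9/ 14732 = -0.00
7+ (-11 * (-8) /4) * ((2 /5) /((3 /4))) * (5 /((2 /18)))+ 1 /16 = 8561 /16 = 535.06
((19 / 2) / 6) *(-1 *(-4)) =19 / 3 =6.33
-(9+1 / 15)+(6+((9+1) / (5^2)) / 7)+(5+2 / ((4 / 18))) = 1154 / 105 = 10.99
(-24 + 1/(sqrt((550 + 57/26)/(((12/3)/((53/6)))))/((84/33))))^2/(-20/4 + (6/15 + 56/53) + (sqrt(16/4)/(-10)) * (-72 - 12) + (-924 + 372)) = -1.06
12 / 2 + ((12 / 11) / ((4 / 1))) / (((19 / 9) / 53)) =2685 / 209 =12.85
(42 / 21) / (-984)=-1 / 492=-0.00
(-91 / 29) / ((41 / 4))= -364 / 1189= -0.31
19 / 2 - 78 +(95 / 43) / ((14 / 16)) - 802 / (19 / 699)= -338234619 / 11438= -29571.13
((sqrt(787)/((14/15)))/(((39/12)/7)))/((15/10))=20*sqrt(787)/13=43.16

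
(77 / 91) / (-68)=-11 / 884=-0.01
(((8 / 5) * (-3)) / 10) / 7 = -12 / 175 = -0.07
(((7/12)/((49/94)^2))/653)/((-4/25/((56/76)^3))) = -110450/13436781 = -0.01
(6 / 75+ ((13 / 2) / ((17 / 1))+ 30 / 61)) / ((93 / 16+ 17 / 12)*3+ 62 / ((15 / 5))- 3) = 1187352 / 48972325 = 0.02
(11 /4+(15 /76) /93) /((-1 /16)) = -44.03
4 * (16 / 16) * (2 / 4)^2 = 1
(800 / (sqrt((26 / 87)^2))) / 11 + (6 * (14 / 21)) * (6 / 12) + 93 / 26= 71195 / 286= 248.93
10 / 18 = 5 / 9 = 0.56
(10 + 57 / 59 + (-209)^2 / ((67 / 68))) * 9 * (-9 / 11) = -14198613201 / 43483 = -326532.51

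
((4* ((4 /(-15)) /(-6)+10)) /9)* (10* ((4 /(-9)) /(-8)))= 1808 /729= 2.48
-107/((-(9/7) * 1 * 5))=749/45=16.64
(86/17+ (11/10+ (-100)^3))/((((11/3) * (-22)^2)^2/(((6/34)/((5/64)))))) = -9179943462/12799528225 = -0.72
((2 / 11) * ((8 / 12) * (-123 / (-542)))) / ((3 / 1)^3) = 82 / 80487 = 0.00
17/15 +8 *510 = 61217/15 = 4081.13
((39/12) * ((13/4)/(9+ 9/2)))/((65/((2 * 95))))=247/108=2.29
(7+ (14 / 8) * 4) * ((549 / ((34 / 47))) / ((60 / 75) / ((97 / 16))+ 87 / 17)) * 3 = 262803555 / 43283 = 6071.75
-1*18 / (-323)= 18 / 323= 0.06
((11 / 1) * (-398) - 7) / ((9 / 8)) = -35080 / 9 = -3897.78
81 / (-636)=-27 / 212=-0.13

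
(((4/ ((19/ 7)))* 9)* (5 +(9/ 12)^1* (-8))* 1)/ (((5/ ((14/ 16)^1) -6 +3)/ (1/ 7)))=-252/ 361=-0.70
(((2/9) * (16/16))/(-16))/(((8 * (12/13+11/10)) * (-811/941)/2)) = 61165/30714192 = 0.00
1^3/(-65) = -0.02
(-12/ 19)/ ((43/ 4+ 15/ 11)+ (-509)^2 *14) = -0.00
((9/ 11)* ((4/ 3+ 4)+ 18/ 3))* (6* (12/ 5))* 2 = 14688/ 55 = 267.05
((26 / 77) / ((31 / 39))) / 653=1014 / 1558711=0.00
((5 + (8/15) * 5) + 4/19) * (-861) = -128863/19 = -6782.26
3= 3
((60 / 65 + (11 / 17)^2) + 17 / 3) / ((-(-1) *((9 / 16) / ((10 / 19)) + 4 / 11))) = 4.89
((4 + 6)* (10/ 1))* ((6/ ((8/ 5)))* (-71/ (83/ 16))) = -5132.53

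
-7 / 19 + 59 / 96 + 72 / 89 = 171289 / 162336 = 1.06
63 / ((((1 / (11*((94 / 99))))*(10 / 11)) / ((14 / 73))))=50666 / 365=138.81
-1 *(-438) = 438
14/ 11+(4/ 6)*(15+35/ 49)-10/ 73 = 195812/ 16863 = 11.61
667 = 667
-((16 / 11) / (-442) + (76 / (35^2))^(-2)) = -3647973167 / 14041456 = -259.80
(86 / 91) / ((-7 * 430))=-1 / 3185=-0.00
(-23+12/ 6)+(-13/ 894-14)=-31303/ 894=-35.01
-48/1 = -48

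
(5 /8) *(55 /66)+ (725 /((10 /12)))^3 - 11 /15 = 52680239983 /80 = 658502999.79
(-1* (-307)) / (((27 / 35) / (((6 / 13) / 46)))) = 10745 / 2691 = 3.99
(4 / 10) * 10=4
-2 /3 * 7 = -14 /3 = -4.67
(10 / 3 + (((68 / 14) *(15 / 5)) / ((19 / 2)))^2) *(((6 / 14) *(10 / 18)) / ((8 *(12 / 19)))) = 754345 / 2815344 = 0.27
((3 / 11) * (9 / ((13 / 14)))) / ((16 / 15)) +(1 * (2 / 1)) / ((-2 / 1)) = 1691 / 1144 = 1.48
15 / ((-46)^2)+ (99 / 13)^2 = 20741451 / 357604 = 58.00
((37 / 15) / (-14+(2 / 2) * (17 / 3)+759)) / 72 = 0.00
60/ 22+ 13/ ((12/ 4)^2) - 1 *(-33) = 3680/ 99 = 37.17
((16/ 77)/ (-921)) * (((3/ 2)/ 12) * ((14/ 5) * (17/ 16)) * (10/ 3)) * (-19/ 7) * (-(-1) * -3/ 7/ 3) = -323/ 2978514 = -0.00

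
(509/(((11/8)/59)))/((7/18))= 56161.87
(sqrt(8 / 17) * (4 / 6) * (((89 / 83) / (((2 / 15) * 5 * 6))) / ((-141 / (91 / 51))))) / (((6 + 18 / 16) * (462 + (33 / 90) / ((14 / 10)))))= -907088 * sqrt(34) / 11228676064155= -0.00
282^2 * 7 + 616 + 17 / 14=7801993 / 14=557285.21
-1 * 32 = -32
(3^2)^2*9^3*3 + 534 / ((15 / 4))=886447 / 5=177289.40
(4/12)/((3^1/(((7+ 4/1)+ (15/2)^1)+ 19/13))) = 2.22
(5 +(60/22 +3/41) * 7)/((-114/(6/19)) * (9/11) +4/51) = -565896/6791855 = -0.08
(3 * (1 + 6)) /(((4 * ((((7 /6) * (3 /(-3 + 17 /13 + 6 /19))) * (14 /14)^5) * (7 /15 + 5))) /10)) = -38250 /10127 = -3.78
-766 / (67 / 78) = -59748 / 67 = -891.76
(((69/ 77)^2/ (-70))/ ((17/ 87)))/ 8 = -414207/ 56444080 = -0.01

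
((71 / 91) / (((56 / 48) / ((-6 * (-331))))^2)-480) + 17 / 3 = 30237749771 / 13377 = 2260428.33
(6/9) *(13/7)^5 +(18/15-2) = 3511246/252105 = 13.93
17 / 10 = 1.70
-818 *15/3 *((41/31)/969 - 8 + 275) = -32803656860/30039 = -1092035.58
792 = 792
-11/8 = -1.38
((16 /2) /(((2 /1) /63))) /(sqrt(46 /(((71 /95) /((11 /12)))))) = 252*sqrt(10238910) /24035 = 33.55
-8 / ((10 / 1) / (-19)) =76 / 5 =15.20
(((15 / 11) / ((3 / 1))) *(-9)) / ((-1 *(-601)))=-45 / 6611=-0.01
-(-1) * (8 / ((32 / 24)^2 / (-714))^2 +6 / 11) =1290421.67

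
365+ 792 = 1157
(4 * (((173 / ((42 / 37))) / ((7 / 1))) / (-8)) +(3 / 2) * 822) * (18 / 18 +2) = 718603 / 196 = 3666.34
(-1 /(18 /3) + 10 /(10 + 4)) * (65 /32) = 1495 /1344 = 1.11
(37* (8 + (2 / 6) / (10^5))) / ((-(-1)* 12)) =88800037 / 3600000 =24.67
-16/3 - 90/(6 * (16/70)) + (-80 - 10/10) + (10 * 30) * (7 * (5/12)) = 723.04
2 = 2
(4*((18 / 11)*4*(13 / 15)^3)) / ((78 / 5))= 1.09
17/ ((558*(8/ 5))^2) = 425/ 19927296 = 0.00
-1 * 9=-9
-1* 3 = -3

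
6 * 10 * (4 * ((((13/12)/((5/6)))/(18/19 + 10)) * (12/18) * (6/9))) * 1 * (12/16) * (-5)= -95/2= -47.50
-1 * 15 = -15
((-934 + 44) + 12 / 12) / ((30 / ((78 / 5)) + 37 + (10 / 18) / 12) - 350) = 2.86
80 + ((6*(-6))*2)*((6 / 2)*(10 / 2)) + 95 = -905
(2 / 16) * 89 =89 / 8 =11.12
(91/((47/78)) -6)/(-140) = -1704/1645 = -1.04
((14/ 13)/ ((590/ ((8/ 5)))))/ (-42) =-4/ 57525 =-0.00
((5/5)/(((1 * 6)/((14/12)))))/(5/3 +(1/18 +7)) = 7/314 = 0.02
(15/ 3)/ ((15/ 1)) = 1/ 3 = 0.33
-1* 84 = -84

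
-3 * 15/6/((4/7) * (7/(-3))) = 5.62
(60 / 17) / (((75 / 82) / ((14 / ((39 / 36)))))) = 55104 / 1105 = 49.87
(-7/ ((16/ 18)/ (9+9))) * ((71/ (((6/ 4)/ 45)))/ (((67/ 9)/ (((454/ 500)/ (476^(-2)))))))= -13976066006532/ 1675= -8343920003.90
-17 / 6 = -2.83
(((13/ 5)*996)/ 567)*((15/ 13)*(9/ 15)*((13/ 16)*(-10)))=-1079/ 42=-25.69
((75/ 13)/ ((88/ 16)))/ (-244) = -75/ 17446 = -0.00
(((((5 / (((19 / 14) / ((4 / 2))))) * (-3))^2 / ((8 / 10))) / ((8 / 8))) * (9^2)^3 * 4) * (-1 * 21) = -9843350202000 / 361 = -27266898066.48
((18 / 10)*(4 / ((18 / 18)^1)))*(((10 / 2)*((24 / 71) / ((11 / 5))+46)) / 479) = 1297656 / 374099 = 3.47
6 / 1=6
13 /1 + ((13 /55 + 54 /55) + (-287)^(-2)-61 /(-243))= 15928612954 /1100861685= 14.47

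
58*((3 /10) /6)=29 /10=2.90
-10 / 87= -0.11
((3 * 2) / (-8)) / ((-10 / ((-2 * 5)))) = -0.75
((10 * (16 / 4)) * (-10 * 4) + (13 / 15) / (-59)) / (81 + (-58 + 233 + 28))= -1416013 / 251340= -5.63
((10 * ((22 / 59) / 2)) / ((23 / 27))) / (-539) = -270 / 66493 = -0.00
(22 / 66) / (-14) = -1 / 42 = -0.02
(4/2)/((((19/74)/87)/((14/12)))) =15022/19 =790.63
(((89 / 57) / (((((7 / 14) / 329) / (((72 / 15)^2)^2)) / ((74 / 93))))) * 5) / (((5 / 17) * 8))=339475949568 / 368125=922175.75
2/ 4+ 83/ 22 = 47/ 11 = 4.27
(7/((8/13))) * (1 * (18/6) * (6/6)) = 273/8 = 34.12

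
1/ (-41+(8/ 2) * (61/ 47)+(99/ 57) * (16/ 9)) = -2679/ 87659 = -0.03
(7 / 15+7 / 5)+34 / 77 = 2666 / 1155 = 2.31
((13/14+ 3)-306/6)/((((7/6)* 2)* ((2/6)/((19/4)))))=-112689/392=-287.47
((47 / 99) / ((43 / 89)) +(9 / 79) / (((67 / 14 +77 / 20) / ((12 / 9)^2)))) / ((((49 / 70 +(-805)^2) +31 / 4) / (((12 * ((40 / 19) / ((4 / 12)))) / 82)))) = 218164369600 / 152040103033155051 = 0.00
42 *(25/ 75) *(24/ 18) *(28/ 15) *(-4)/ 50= -3136/ 1125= -2.79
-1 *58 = -58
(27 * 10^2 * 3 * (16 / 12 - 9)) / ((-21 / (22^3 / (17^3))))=220413600 / 34391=6409.05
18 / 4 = 9 / 2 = 4.50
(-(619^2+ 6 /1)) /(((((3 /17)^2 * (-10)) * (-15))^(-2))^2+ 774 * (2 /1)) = -1272691585293750000 /5141698650757441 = -247.52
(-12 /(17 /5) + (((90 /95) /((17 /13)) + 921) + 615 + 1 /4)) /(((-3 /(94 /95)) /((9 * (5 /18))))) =-93116917 /73644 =-1264.42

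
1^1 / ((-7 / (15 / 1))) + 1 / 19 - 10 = -1608 / 133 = -12.09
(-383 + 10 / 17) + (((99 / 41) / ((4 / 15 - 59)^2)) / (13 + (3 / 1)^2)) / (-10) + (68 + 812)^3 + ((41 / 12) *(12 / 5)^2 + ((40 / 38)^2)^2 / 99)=475643951706221407802802349 / 697965881022204300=681471637.28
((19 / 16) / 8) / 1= 19 / 128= 0.15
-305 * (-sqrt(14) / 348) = 305 * sqrt(14) / 348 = 3.28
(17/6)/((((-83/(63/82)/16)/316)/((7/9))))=-1052912/10209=-103.14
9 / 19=0.47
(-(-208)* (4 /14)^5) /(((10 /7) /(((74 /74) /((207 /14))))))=6656 /355005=0.02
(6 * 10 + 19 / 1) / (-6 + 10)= 79 / 4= 19.75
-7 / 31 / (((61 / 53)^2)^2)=-55233367 / 429221071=-0.13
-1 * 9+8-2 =-3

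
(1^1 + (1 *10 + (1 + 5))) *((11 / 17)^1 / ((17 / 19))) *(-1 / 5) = -209 / 85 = -2.46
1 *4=4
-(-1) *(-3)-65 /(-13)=2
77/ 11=7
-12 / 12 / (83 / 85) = -85 / 83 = -1.02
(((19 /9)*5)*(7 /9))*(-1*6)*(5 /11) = -6650 /297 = -22.39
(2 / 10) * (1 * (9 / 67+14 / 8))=101 / 268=0.38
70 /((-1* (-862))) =35 /431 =0.08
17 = 17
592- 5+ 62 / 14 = 4140 / 7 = 591.43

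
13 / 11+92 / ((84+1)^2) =1.19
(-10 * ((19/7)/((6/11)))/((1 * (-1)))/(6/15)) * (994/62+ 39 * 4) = 27864925/1302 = 21401.63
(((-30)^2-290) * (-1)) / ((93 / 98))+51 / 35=-2087557 / 3255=-641.34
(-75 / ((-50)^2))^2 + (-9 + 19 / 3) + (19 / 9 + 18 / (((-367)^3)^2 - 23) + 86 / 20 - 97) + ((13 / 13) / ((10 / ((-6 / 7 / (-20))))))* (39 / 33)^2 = -8684302734536649665988689 / 93130580418086693790000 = -93.25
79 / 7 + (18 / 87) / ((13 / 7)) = 30077 / 2639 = 11.40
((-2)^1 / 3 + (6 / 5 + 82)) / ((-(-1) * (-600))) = -619 / 4500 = -0.14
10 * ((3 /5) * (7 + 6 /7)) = 330 /7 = 47.14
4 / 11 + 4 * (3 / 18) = 34 / 33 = 1.03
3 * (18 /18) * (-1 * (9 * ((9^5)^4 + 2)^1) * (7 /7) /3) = -109418989131512359227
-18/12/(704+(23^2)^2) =-1/187030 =-0.00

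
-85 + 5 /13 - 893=-12709 /13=-977.62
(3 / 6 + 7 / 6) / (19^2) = 5 / 1083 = 0.00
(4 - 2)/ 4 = 1/ 2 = 0.50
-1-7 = -8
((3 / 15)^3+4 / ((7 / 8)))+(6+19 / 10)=21839 / 1750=12.48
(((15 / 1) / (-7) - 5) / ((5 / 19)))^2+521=61629 / 49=1257.73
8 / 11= 0.73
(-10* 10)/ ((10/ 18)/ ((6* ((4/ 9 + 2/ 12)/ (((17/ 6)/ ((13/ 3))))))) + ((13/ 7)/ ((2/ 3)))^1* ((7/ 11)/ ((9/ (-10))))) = 53.46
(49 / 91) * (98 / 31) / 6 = 343 / 1209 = 0.28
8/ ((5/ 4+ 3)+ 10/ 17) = 544/ 329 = 1.65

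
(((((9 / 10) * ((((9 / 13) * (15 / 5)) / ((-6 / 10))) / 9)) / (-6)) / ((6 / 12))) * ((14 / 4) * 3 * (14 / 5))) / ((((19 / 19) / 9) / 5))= 3969 / 26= 152.65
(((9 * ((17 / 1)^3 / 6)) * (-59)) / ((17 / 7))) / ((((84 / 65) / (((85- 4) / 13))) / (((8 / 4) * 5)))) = -34528275 / 4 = -8632068.75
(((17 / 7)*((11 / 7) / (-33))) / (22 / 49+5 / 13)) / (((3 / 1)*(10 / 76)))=-8398 / 23895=-0.35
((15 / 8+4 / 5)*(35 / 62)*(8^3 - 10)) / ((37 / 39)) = 7331961 / 9176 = 799.04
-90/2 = -45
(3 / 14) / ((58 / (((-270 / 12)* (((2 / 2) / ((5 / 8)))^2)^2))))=-13824 / 25375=-0.54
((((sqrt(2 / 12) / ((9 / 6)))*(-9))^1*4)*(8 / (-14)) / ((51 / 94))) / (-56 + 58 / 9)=-2256*sqrt(6) / 26537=-0.21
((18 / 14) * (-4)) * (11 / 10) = -198 / 35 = -5.66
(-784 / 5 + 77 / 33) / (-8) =2317 / 120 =19.31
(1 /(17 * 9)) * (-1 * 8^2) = -64 /153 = -0.42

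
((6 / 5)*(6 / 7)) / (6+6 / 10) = 0.16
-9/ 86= -0.10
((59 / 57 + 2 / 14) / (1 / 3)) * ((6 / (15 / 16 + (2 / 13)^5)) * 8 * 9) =1206197291520 / 740797631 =1628.24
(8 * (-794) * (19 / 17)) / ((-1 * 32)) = 7543 / 34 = 221.85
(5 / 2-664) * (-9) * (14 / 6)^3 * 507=76690341 / 2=38345170.50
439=439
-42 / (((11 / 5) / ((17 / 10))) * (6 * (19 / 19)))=-119 / 22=-5.41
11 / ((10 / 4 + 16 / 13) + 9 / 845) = 18590 / 6323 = 2.94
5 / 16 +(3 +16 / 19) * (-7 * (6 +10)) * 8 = -1046433 / 304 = -3442.21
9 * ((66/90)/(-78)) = -11/130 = -0.08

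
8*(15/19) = 120/19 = 6.32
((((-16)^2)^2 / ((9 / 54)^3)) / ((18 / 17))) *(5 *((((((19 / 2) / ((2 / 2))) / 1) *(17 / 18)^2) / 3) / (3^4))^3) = 7205153172753920 / 2541865828329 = 2834.59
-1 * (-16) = 16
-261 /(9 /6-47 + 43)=522 /5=104.40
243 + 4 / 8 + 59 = 605 / 2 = 302.50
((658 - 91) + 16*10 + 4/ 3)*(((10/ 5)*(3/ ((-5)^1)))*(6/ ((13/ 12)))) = -62928/ 13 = -4840.62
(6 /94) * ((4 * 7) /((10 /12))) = 504 /235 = 2.14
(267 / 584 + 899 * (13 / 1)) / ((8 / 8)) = 6825475 / 584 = 11687.46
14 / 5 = 2.80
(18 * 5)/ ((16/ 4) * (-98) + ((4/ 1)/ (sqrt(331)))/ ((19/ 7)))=-358473/ 1561349 - 57 * sqrt(331)/ 21858886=-0.23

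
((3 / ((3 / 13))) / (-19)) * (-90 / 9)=130 / 19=6.84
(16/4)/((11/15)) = 60/11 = 5.45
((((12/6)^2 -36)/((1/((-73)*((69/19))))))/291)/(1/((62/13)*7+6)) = 27508736/23959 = 1148.16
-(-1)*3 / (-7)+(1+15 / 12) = 51 / 28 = 1.82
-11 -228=-239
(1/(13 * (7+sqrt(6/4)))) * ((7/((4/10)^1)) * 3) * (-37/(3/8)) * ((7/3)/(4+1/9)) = -8232/247+588 * sqrt(6)/247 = -27.50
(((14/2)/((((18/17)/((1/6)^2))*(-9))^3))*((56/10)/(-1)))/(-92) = -240737/22811318392320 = -0.00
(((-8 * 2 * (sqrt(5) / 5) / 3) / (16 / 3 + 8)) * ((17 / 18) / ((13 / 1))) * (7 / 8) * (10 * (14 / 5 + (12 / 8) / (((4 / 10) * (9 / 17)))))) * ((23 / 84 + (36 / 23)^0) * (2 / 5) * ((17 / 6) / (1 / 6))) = -18337339 * sqrt(5) / 4212000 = -9.73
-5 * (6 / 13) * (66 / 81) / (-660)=1 / 351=0.00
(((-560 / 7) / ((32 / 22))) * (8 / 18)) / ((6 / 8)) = -880 / 27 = -32.59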